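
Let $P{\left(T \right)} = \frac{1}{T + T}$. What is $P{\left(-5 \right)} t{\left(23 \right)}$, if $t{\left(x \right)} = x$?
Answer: $- \frac{23}{10} \approx -2.3$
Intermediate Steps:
$P{\left(T \right)} = \frac{1}{2 T}$
$P{\left(-5 \right)} t{\left(23 \right)} = \frac{1}{2 \left(-5\right)} 23 = \frac{1}{2} \left(- \frac{1}{5}\right) 23 = \left(- \frac{1}{10}\right) 23 = - \frac{23}{10}$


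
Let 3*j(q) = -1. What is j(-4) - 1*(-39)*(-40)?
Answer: -4681/3 ≈ -1560.3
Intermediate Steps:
j(q) = -1/3 (j(q) = (1/3)*(-1) = -1/3)
j(-4) - 1*(-39)*(-40) = -1/3 - 1*(-39)*(-40) = -1/3 + 39*(-40) = -1/3 - 1560 = -4681/3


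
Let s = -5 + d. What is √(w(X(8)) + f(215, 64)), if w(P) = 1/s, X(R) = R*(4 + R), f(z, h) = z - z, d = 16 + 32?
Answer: √43/43 ≈ 0.15250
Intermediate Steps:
d = 48
f(z, h) = 0
s = 43 (s = -5 + 48 = 43)
w(P) = 1/43
√(w(X(8)) + f(215, 64)) = √(1/43 + 0) = √(1/43) = √43/43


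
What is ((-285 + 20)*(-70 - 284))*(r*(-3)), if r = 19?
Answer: -5347170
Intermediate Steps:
((-285 + 20)*(-70 - 284))*(r*(-3)) = ((-285 + 20)*(-70 - 284))*(19*(-3)) = -265*(-354)*(-57) = 93810*(-57) = -5347170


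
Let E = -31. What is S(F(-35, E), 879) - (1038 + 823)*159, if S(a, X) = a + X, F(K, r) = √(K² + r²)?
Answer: -295020 + √2186 ≈ -2.9497e+5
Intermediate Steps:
S(a, X) = X + a
S(F(-35, E), 879) - (1038 + 823)*159 = (879 + √((-35)² + (-31)²)) - (1038 + 823)*159 = (879 + √(1225 + 961)) - 1861*159 = (879 + √2186) - 1*295899 = (879 + √2186) - 295899 = -295020 + √2186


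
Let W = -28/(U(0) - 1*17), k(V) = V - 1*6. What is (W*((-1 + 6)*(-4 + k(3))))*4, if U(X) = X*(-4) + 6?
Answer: -3920/11 ≈ -356.36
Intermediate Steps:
k(V) = -6 + V (k(V) = V - 6 = -6 + V)
U(X) = 6 - 4*X (U(X) = -4*X + 6 = 6 - 4*X)
W = 28/11 (W = -28/((6 - 4*0) - 1*17) = -28/((6 + 0) - 17) = -28/(6 - 17) = -28/(-11) = -28*(-1/11) = 28/11 ≈ 2.5455)
(W*((-1 + 6)*(-4 + k(3))))*4 = (28*((-1 + 6)*(-4 + (-6 + 3)))/11)*4 = (28*(5*(-4 - 3))/11)*4 = (28*(5*(-7))/11)*4 = ((28/11)*(-35))*4 = -980/11*4 = -3920/11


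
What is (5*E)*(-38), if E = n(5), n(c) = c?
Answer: -950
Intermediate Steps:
E = 5
(5*E)*(-38) = (5*5)*(-38) = 25*(-38) = -950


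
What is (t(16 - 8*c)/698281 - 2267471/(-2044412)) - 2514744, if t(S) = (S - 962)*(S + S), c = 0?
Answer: -3589981769864825081/1427574055772 ≈ -2.5147e+6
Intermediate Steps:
t(S) = 2*S*(-962 + S) (t(S) = (-962 + S)*(2*S) = 2*S*(-962 + S))
(t(16 - 8*c)/698281 - 2267471/(-2044412)) - 2514744 = ((2*(16 - 8*0)*(-962 + (16 - 8*0)))/698281 - 2267471/(-2044412)) - 2514744 = ((2*(16 + 0)*(-962 + (16 + 0)))*(1/698281) - 2267471*(-1/2044412)) - 2514744 = ((2*16*(-962 + 16))*(1/698281) + 2267471/2044412) - 2514744 = ((2*16*(-946))*(1/698281) + 2267471/2044412) - 2514744 = (-30272*1/698281 + 2267471/2044412) - 2514744 = (-30272/698281 + 2267471/2044412) - 2514744 = 1521443477287/1427574055772 - 2514744 = -3589981769864825081/1427574055772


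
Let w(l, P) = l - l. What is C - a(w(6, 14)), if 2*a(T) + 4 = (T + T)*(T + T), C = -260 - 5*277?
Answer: -1643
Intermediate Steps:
C = -1645 (C = -260 - 1385 = -1645)
w(l, P) = 0
a(T) = -2 + 2*T**2 (a(T) = -2 + ((T + T)*(T + T))/2 = -2 + ((2*T)*(2*T))/2 = -2 + (4*T**2)/2 = -2 + 2*T**2)
C - a(w(6, 14)) = -1645 - (-2 + 2*0**2) = -1645 - (-2 + 2*0) = -1645 - (-2 + 0) = -1645 - 1*(-2) = -1645 + 2 = -1643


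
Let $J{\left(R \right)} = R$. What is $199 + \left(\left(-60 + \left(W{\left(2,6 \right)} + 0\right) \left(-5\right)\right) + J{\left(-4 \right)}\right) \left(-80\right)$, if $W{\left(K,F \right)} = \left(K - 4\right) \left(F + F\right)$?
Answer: $-4281$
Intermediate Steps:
$W{\left(K,F \right)} = 2 F \left(-4 + K\right)$ ($W{\left(K,F \right)} = \left(-4 + K\right) 2 F = 2 F \left(-4 + K\right)$)
$199 + \left(\left(-60 + \left(W{\left(2,6 \right)} + 0\right) \left(-5\right)\right) + J{\left(-4 \right)}\right) \left(-80\right) = 199 + \left(\left(-60 + \left(2 \cdot 6 \left(-4 + 2\right) + 0\right) \left(-5\right)\right) - 4\right) \left(-80\right) = 199 + \left(\left(-60 + \left(2 \cdot 6 \left(-2\right) + 0\right) \left(-5\right)\right) - 4\right) \left(-80\right) = 199 + \left(\left(-60 + \left(-24 + 0\right) \left(-5\right)\right) - 4\right) \left(-80\right) = 199 + \left(\left(-60 - -120\right) - 4\right) \left(-80\right) = 199 + \left(\left(-60 + 120\right) - 4\right) \left(-80\right) = 199 + \left(60 - 4\right) \left(-80\right) = 199 + 56 \left(-80\right) = 199 - 4480 = -4281$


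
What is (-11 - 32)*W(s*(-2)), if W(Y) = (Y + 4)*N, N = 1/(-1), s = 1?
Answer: 86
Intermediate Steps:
N = -1
W(Y) = -4 - Y (W(Y) = (Y + 4)*(-1) = (4 + Y)*(-1) = -4 - Y)
(-11 - 32)*W(s*(-2)) = (-11 - 32)*(-4 - (-2)) = -43*(-4 - 1*(-2)) = -43*(-4 + 2) = -43*(-2) = 86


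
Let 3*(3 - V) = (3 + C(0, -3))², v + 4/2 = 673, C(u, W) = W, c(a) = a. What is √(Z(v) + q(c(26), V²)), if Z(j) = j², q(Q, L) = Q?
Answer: √450267 ≈ 671.02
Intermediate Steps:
v = 671 (v = -2 + 673 = 671)
V = 3 (V = 3 - (3 - 3)²/3 = 3 - ⅓*0² = 3 - ⅓*0 = 3 + 0 = 3)
√(Z(v) + q(c(26), V²)) = √(671² + 26) = √(450241 + 26) = √450267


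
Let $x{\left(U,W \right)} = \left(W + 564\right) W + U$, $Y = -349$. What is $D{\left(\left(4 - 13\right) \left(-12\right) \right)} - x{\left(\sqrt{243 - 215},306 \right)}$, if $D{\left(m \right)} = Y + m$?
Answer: $-266461 - 2 \sqrt{7} \approx -2.6647 \cdot 10^{5}$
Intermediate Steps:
$D{\left(m \right)} = -349 + m$
$x{\left(U,W \right)} = U + W \left(564 + W\right)$ ($x{\left(U,W \right)} = \left(564 + W\right) W + U = W \left(564 + W\right) + U = U + W \left(564 + W\right)$)
$D{\left(\left(4 - 13\right) \left(-12\right) \right)} - x{\left(\sqrt{243 - 215},306 \right)} = \left(-349 + \left(4 - 13\right) \left(-12\right)\right) - \left(\sqrt{243 - 215} + 306^{2} + 564 \cdot 306\right) = \left(-349 - -108\right) - \left(\sqrt{28} + 93636 + 172584\right) = \left(-349 + 108\right) - \left(2 \sqrt{7} + 93636 + 172584\right) = -241 - \left(266220 + 2 \sqrt{7}\right) = -266461 - 2 \sqrt{7}$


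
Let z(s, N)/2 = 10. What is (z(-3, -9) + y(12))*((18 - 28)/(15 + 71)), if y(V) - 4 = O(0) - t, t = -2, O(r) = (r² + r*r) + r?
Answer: -130/43 ≈ -3.0233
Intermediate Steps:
O(r) = r + 2*r² (O(r) = (r² + r²) + r = 2*r² + r = r + 2*r²)
y(V) = 6 (y(V) = 4 + (0*(1 + 2*0) - 1*(-2)) = 4 + (0*(1 + 0) + 2) = 4 + (0*1 + 2) = 4 + (0 + 2) = 4 + 2 = 6)
z(s, N) = 20 (z(s, N) = 2*10 = 20)
(z(-3, -9) + y(12))*((18 - 28)/(15 + 71)) = (20 + 6)*((18 - 28)/(15 + 71)) = 26*(-10/86) = 26*(-10*1/86) = 26*(-5/43) = -130/43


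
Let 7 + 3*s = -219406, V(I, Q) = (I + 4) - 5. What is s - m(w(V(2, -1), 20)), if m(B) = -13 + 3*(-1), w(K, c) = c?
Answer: -219365/3 ≈ -73122.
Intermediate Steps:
V(I, Q) = -1 + I (V(I, Q) = (4 + I) - 5 = -1 + I)
s = -219413/3 (s = -7/3 + (1/3)*(-219406) = -7/3 - 219406/3 = -219413/3 ≈ -73138.)
m(B) = -16 (m(B) = -13 - 3 = -16)
s - m(w(V(2, -1), 20)) = -219413/3 - 1*(-16) = -219413/3 + 16 = -219365/3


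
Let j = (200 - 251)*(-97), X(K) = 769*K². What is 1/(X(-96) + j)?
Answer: 1/7092051 ≈ 1.4100e-7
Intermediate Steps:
j = 4947 (j = -51*(-97) = 4947)
1/(X(-96) + j) = 1/(769*(-96)² + 4947) = 1/(769*9216 + 4947) = 1/(7087104 + 4947) = 1/7092051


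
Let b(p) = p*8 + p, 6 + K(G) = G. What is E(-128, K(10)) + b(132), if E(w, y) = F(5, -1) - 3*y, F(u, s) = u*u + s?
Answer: 1200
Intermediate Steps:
K(G) = -6 + G
F(u, s) = s + u**2 (F(u, s) = u**2 + s = s + u**2)
b(p) = 9*p (b(p) = 8*p + p = 9*p)
E(w, y) = 24 - 3*y (E(w, y) = (-1 + 5**2) - 3*y = (-1 + 25) - 3*y = 24 - 3*y)
E(-128, K(10)) + b(132) = (24 - 3*(-6 + 10)) + 9*132 = (24 - 3*4) + 1188 = (24 - 12) + 1188 = 12 + 1188 = 1200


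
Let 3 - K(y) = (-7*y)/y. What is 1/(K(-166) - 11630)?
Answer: -1/11620 ≈ -8.6059e-5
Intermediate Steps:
K(y) = 10 (K(y) = 3 - (-7*y)/y = 3 - 1*(-7) = 3 + 7 = 10)
1/(K(-166) - 11630) = 1/(10 - 11630) = 1/(-11620) = -1/11620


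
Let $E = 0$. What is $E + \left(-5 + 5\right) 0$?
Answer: $0$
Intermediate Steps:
$E + \left(-5 + 5\right) 0 = 0 + \left(-5 + 5\right) 0 = 0 + 0 \cdot 0 = 0 + 0 = 0$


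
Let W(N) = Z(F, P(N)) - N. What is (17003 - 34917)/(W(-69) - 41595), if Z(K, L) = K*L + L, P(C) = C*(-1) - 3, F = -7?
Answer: 8957/20961 ≈ 0.42732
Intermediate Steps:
P(C) = -3 - C (P(C) = -C - 3 = -3 - C)
Z(K, L) = L + K*L
W(N) = 18 + 5*N (W(N) = (-3 - N)*(1 - 7) - N = (-3 - N)*(-6) - N = (18 + 6*N) - N = 18 + 5*N)
(17003 - 34917)/(W(-69) - 41595) = (17003 - 34917)/((18 + 5*(-69)) - 41595) = -17914/((18 - 345) - 41595) = -17914/(-327 - 41595) = -17914/(-41922) = -17914*(-1/41922) = 8957/20961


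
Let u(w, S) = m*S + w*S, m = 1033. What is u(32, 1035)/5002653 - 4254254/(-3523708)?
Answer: 135304579417/94773593534 ≈ 1.4277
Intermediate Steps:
u(w, S) = 1033*S + S*w (u(w, S) = 1033*S + w*S = 1033*S + S*w)
u(32, 1035)/5002653 - 4254254/(-3523708) = (1035*(1033 + 32))/5002653 - 4254254/(-3523708) = (1035*1065)*(1/5002653) - 4254254*(-1/3523708) = 1102275*(1/5002653) + 68617/56834 = 367425/1667551 + 68617/56834 = 135304579417/94773593534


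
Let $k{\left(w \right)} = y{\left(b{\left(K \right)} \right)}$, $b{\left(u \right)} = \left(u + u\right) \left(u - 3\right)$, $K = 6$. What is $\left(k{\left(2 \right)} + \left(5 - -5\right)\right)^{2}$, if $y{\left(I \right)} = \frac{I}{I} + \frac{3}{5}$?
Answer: $\frac{3364}{25} \approx 134.56$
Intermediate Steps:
$b{\left(u \right)} = 2 u \left(-3 + u\right)$
$y{\left(I \right)} = \frac{8}{5}$ ($y{\left(I \right)} = 1 + 3 \cdot \frac{1}{5} = 1 + \frac{3}{5} = \frac{8}{5}$)
$k{\left(w \right)} = \frac{8}{5}$
$\left(k{\left(2 \right)} + \left(5 - -5\right)\right)^{2} = \left(\frac{8}{5} + \left(5 - -5\right)\right)^{2} = \left(\frac{8}{5} + \left(5 + 5\right)\right)^{2} = \left(\frac{8}{5} + 10\right)^{2} = \left(\frac{58}{5}\right)^{2} = \frac{3364}{25}$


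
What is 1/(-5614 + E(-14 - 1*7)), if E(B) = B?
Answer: -1/5635 ≈ -0.00017746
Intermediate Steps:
1/(-5614 + E(-14 - 1*7)) = 1/(-5614 + (-14 - 1*7)) = 1/(-5614 + (-14 - 7)) = 1/(-5614 - 21) = 1/(-5635) = -1/5635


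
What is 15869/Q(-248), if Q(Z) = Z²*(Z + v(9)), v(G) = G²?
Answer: -15869/10271168 ≈ -0.0015450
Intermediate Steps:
Q(Z) = Z²*(81 + Z) (Q(Z) = Z²*(Z + 9²) = Z²*(Z + 81) = Z²*(81 + Z))
15869/Q(-248) = 15869/(((-248)²*(81 - 248))) = 15869/((61504*(-167))) = 15869/(-10271168) = 15869*(-1/10271168) = -15869/10271168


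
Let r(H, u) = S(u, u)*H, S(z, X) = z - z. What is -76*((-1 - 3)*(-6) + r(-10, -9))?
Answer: -1824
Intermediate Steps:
S(z, X) = 0
r(H, u) = 0 (r(H, u) = 0*H = 0)
-76*((-1 - 3)*(-6) + r(-10, -9)) = -76*((-1 - 3)*(-6) + 0) = -76*(-4*(-6) + 0) = -76*(24 + 0) = -76*24 = -1824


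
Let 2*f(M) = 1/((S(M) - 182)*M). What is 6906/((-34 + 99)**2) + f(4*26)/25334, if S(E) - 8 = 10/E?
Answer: 6328530275663/3871711617800 ≈ 1.6346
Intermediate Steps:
S(E) = 8 + 10/E
f(M) = 1/(2*M*(-174 + 10/M)) (f(M) = (1/(((8 + 10/M) - 182)*M))/2 = (1/((-174 + 10/M)*M))/2 = (1/(M*(-174 + 10/M)))/2 = 1/(2*M*(-174 + 10/M)))
6906/((-34 + 99)**2) + f(4*26)/25334 = 6906/((-34 + 99)**2) + (1/(4*(5 - 348*26)))/25334 = 6906/(65**2) + (1/(4*(5 - 87*104)))*(1/25334) = 6906/4225 + (1/(4*(5 - 9048)))*(1/25334) = 6906*(1/4225) + ((1/4)/(-9043))*(1/25334) = 6906/4225 + ((1/4)*(-1/9043))*(1/25334) = 6906/4225 - 1/36172*1/25334 = 6906/4225 - 1/916381448 = 6328530275663/3871711617800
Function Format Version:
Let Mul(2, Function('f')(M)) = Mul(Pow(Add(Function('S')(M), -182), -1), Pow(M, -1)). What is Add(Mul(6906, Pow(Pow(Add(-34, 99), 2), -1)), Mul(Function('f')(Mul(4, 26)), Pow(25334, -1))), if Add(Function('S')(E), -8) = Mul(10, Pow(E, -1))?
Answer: Rational(6328530275663, 3871711617800) ≈ 1.6346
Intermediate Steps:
Function('S')(E) = Add(8, Mul(10, Pow(E, -1)))
Function('f')(M) = Mul(Rational(1, 2), Pow(M, -1), Pow(Add(-174, Mul(10, Pow(M, -1))), -1)) (Function('f')(M) = Mul(Rational(1, 2), Mul(Pow(Add(Add(8, Mul(10, Pow(M, -1))), -182), -1), Pow(M, -1))) = Mul(Rational(1, 2), Mul(Pow(Add(-174, Mul(10, Pow(M, -1))), -1), Pow(M, -1))) = Mul(Rational(1, 2), Mul(Pow(M, -1), Pow(Add(-174, Mul(10, Pow(M, -1))), -1))) = Mul(Rational(1, 2), Pow(M, -1), Pow(Add(-174, Mul(10, Pow(M, -1))), -1)))
Add(Mul(6906, Pow(Pow(Add(-34, 99), 2), -1)), Mul(Function('f')(Mul(4, 26)), Pow(25334, -1))) = Add(Mul(6906, Pow(Pow(Add(-34, 99), 2), -1)), Mul(Mul(Rational(1, 4), Pow(Add(5, Mul(-87, Mul(4, 26))), -1)), Pow(25334, -1))) = Add(Mul(6906, Pow(Pow(65, 2), -1)), Mul(Mul(Rational(1, 4), Pow(Add(5, Mul(-87, 104)), -1)), Rational(1, 25334))) = Add(Mul(6906, Pow(4225, -1)), Mul(Mul(Rational(1, 4), Pow(Add(5, -9048), -1)), Rational(1, 25334))) = Add(Mul(6906, Rational(1, 4225)), Mul(Mul(Rational(1, 4), Pow(-9043, -1)), Rational(1, 25334))) = Add(Rational(6906, 4225), Mul(Mul(Rational(1, 4), Rational(-1, 9043)), Rational(1, 25334))) = Add(Rational(6906, 4225), Mul(Rational(-1, 36172), Rational(1, 25334))) = Add(Rational(6906, 4225), Rational(-1, 916381448)) = Rational(6328530275663, 3871711617800)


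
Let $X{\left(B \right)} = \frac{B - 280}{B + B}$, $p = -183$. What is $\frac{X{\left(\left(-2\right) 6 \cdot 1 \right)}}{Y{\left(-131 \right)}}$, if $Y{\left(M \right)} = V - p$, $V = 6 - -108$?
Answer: $\frac{73}{1782} \approx 0.040965$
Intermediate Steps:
$X{\left(B \right)} = \frac{-280 + B}{2 B}$
$V = 114$ ($V = 6 + 108 = 114$)
$Y{\left(M \right)} = 297$ ($Y{\left(M \right)} = 114 - -183 = 114 + 183 = 297$)
$\frac{X{\left(\left(-2\right) 6 \cdot 1 \right)}}{Y{\left(-131 \right)}} = \frac{\frac{1}{2} \frac{1}{\left(-2\right) 6 \cdot 1} \left(-280 + \left(-2\right) 6 \cdot 1\right)}{297} = \frac{-280 - 12}{2 \left(\left(-12\right) 1\right)} \frac{1}{297} = \frac{-280 - 12}{2 \left(-12\right)} \frac{1}{297} = \frac{1}{2} \left(- \frac{1}{12}\right) \left(-292\right) \frac{1}{297} = \frac{73}{6} \cdot \frac{1}{297} = \frac{73}{1782}$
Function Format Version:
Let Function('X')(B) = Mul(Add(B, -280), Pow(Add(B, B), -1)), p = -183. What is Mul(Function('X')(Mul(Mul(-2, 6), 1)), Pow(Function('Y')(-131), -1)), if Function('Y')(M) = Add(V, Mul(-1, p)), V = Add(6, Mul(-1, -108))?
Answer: Rational(73, 1782) ≈ 0.040965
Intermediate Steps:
Function('X')(B) = Mul(Rational(1, 2), Pow(B, -1), Add(-280, B)) (Function('X')(B) = Mul(Add(-280, B), Pow(Mul(2, B), -1)) = Mul(Add(-280, B), Mul(Rational(1, 2), Pow(B, -1))) = Mul(Rational(1, 2), Pow(B, -1), Add(-280, B)))
V = 114 (V = Add(6, 108) = 114)
Function('Y')(M) = 297 (Function('Y')(M) = Add(114, Mul(-1, -183)) = Add(114, 183) = 297)
Mul(Function('X')(Mul(Mul(-2, 6), 1)), Pow(Function('Y')(-131), -1)) = Mul(Mul(Rational(1, 2), Pow(Mul(Mul(-2, 6), 1), -1), Add(-280, Mul(Mul(-2, 6), 1))), Pow(297, -1)) = Mul(Mul(Rational(1, 2), Pow(Mul(-12, 1), -1), Add(-280, Mul(-12, 1))), Rational(1, 297)) = Mul(Mul(Rational(1, 2), Pow(-12, -1), Add(-280, -12)), Rational(1, 297)) = Mul(Mul(Rational(1, 2), Rational(-1, 12), -292), Rational(1, 297)) = Mul(Rational(73, 6), Rational(1, 297)) = Rational(73, 1782)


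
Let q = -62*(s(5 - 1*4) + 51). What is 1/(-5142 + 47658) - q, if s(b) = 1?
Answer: 137071585/42516 ≈ 3224.0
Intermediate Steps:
q = -3224 (q = -62*(1 + 51) = -62*52 = -3224)
1/(-5142 + 47658) - q = 1/(-5142 + 47658) - 1*(-3224) = 1/42516 + 3224 = 137071585/42516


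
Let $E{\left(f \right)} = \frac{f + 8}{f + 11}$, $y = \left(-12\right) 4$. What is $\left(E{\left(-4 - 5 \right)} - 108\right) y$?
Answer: $5208$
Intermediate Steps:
$y = -48$
$E{\left(f \right)} = \frac{8 + f}{11 + f}$
$\left(E{\left(-4 - 5 \right)} - 108\right) y = \left(\frac{8 - 9}{11 - 9} - 108\right) \left(-48\right) = \left(\frac{1}{2} \left(-1\right) - 108\right) \left(-48\right) = \left(- \frac{1}{2} - 108\right) \left(-48\right) = \left(- \frac{217}{2}\right) \left(-48\right) = 5208$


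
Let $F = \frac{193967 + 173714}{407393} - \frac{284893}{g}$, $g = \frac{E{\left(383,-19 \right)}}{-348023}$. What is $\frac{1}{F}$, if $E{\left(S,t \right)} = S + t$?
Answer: $\frac{1629572}{443876237874821} \approx 3.6712 \cdot 10^{-9}$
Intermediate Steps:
$g = - \frac{28}{26771}$ ($g = \frac{383 - 19}{-348023} = 364 \left(- \frac{1}{348023}\right) = - \frac{28}{26771} \approx -0.0010459$)
$F = \frac{443876237874821}{1629572}$ ($F = \frac{193967 + 173714}{407393} - \frac{284893}{- \frac{28}{26771}} = 367681 \cdot \frac{1}{407393} - - \frac{1089552929}{4} = \frac{367681}{407393} + \frac{1089552929}{4} = \frac{443876237874821}{1629572} \approx 2.7239 \cdot 10^{8}$)
$\frac{1}{F} = \frac{1}{\frac{443876237874821}{1629572}} = \frac{1629572}{443876237874821}$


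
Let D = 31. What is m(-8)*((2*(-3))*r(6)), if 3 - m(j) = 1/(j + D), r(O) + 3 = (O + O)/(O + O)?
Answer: 816/23 ≈ 35.478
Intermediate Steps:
r(O) = -2 (r(O) = -3 + (O + O)/(O + O) = -3 + (2*O)/((2*O)) = -3 + (2*O)*(1/(2*O)) = -3 + 1 = -2)
m(j) = 3 - 1/(31 + j) (m(j) = 3 - 1/(j + 31) = 3 - 1/(31 + j))
m(-8)*((2*(-3))*r(6)) = ((92 + 3*(-8))/(31 - 8))*((2*(-3))*(-2)) = ((92 - 24)/23)*(-6*(-2)) = ((1/23)*68)*12 = (68/23)*12 = 816/23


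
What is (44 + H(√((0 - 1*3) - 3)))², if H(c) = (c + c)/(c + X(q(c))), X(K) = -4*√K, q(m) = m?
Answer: 4*(-23*I*√6 + 88*6^(¼)*√I)²/(-I*√6 + 4*6^(¼)*√I)² ≈ 1899.1 - 80.43*I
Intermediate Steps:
H(c) = 2*c/(c - 4*√c) (H(c) = (c + c)/(c - 4*√c) = (2*c)/(c - 4*√c) = 2*c/(c - 4*√c))
(44 + H(√((0 - 1*3) - 3)))² = (44 + 2*√((0 - 1*3) - 3)/(√((0 - 1*3) - 3) - 4*((0 - 1*3) - 3)^(¼)))² = (44 + 2*√((0 - 3) - 3)/(√((0 - 3) - 3) - 4*((0 - 3) - 3)^(¼)))² = (44 + 2*√(-3 - 3)/(√(-3 - 3) - 4*(-3 - 3)^(¼)))² = (44 + 2*√(-6)/(√(-6) - 4*(-6)^(¼)))² = (44 + 2*(I*√6)/(I*√6 - 4*6^(¼)*√I))² = (44 + 2*I*√6/(I*√6 - 4*6^(¼)*√I))²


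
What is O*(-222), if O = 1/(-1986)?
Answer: 37/331 ≈ 0.11178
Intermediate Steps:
O = -1/1986 ≈ -0.00050353
O*(-222) = -1/1986*(-222) = 37/331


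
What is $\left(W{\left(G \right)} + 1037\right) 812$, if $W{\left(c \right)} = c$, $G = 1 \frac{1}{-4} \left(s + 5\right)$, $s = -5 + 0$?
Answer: $842044$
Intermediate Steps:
$s = -5$
$G = 0$ ($G = 1 \frac{1}{-4} \left(-5 + 5\right) = 1 \left(- \frac{1}{4}\right) 0 = \left(- \frac{1}{4}\right) 0 = 0$)
$\left(W{\left(G \right)} + 1037\right) 812 = \left(0 + 1037\right) 812 = 1037 \cdot 812 = 842044$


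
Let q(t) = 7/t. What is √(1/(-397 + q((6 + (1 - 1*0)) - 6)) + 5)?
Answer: √760110/390 ≈ 2.2355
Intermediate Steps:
√(1/(-397 + q((6 + (1 - 1*0)) - 6)) + 5) = √(1/(-397 + 7/((6 + (1 - 1*0)) - 6)) + 5) = √(1/(-397 + 7/((6 + (1 + 0)) - 6)) + 5) = √(1/(-397 + 7/((6 + 1) - 6)) + 5) = √(1/(-397 + 7/(7 - 6)) + 5) = √(1/(-397 + 7/1) + 5) = √(1/(-397 + 7*1) + 5) = √(1/(-397 + 7) + 5) = √(1/(-390) + 5) = √(-1/390 + 5) = √(1949/390) = √760110/390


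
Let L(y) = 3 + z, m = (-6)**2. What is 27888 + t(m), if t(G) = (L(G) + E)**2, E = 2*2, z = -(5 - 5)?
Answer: 27937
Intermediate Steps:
m = 36
z = 0 (z = -1*0 = 0)
L(y) = 3 (L(y) = 3 + 0 = 3)
E = 4
t(G) = 49 (t(G) = (3 + 4)**2 = 7**2 = 49)
27888 + t(m) = 27888 + 49 = 27937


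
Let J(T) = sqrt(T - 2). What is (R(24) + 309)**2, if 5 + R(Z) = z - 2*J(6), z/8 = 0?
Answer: 90000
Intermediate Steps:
z = 0 (z = 8*0 = 0)
J(T) = sqrt(-2 + T)
R(Z) = -9 (R(Z) = -5 + (0 - 2*sqrt(-2 + 6)) = -5 + (0 - 2*sqrt(4)) = -5 + (0 - 2*2) = -5 + (0 - 4) = -5 - 4 = -9)
(R(24) + 309)**2 = (-9 + 309)**2 = 300**2 = 90000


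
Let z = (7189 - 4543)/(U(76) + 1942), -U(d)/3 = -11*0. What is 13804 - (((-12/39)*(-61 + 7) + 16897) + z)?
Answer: -39269874/12623 ≈ -3111.0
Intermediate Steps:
U(d) = 0 (U(d) = -(-33)*0 = -3*0 = 0)
z = 1323/971 (z = (7189 - 4543)/(0 + 1942) = 2646/1942 = 2646*(1/1942) = 1323/971 ≈ 1.3625)
13804 - (((-12/39)*(-61 + 7) + 16897) + z) = 13804 - (((-12/39)*(-61 + 7) + 16897) + 1323/971) = 13804 - ((-12*1/39*(-54) + 16897) + 1323/971) = 13804 - ((-4/13*(-54) + 16897) + 1323/971) = 13804 - ((216/13 + 16897) + 1323/971) = 13804 - (219877/13 + 1323/971) = 13804 - 1*213517766/12623 = 13804 - 213517766/12623 = -39269874/12623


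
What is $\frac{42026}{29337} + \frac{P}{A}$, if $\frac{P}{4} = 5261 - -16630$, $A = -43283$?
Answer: $- \frac{749853710}{1269793371} \approx -0.59053$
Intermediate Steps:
$P = 87564$ ($P = 4 \left(5261 - -16630\right) = 4 \left(5261 + 16630\right) = 4 \cdot 21891 = 87564$)
$\frac{42026}{29337} + \frac{P}{A} = \frac{42026}{29337} + \frac{87564}{-43283} = 42026 \cdot \frac{1}{29337} + 87564 \left(- \frac{1}{43283}\right) = \frac{42026}{29337} - \frac{87564}{43283} = - \frac{749853710}{1269793371}$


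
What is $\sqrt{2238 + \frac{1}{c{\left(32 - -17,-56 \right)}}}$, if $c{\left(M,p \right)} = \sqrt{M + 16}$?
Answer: $\frac{\sqrt{9455550 + 65 \sqrt{65}}}{65} \approx 47.309$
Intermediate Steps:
$c{\left(M,p \right)} = \sqrt{16 + M}$
$\sqrt{2238 + \frac{1}{c{\left(32 - -17,-56 \right)}}} = \sqrt{2238 + \frac{1}{\sqrt{16 + \left(32 - -17\right)}}} = \sqrt{2238 + \frac{1}{\sqrt{16 + \left(32 + 17\right)}}} = \sqrt{2238 + \frac{1}{\sqrt{16 + 49}}} = \sqrt{2238 + \frac{1}{\sqrt{65}}} = \sqrt{2238 + \frac{\sqrt{65}}{65}}$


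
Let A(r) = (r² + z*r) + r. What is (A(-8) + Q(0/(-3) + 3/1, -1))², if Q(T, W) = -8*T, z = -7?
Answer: 7744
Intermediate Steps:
A(r) = r² - 6*r (A(r) = (r² - 7*r) + r = r² - 6*r)
(A(-8) + Q(0/(-3) + 3/1, -1))² = (-8*(-6 - 8) - 8*(0/(-3) + 3/1))² = (-8*(-14) - 8*(0*(-⅓) + 3*1))² = (112 - 8*(0 + 3))² = (112 - 8*3)² = (112 - 24)² = 88² = 7744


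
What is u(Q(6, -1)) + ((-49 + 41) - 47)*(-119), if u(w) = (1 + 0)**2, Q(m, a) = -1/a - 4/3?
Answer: 6546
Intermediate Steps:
Q(m, a) = -4/3 - 1/a (Q(m, a) = -1/a - 4*1/3 = -1/a - 4/3 = -4/3 - 1/a)
u(w) = 1 (u(w) = 1**2 = 1)
u(Q(6, -1)) + ((-49 + 41) - 47)*(-119) = 1 + ((-49 + 41) - 47)*(-119) = 1 + (-8 - 47)*(-119) = 1 - 55*(-119) = 1 + 6545 = 6546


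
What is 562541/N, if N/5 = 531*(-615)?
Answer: -562541/1632825 ≈ -0.34452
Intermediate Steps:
N = -1632825 (N = 5*(531*(-615)) = 5*(-326565) = -1632825)
562541/N = 562541/(-1632825) = 562541*(-1/1632825) = -562541/1632825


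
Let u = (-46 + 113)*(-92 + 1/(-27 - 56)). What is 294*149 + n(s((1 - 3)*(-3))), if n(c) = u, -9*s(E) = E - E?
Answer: 3124219/83 ≈ 37641.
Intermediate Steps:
s(E) = 0 (s(E) = -(E - E)/9 = -⅑*0 = 0)
u = -511679/83 (u = 67*(-92 + 1/(-83)) = 67*(-92 - 1/83) = 67*(-7637/83) = -511679/83 ≈ -6164.8)
n(c) = -511679/83
294*149 + n(s((1 - 3)*(-3))) = 294*149 - 511679/83 = 43806 - 511679/83 = 3124219/83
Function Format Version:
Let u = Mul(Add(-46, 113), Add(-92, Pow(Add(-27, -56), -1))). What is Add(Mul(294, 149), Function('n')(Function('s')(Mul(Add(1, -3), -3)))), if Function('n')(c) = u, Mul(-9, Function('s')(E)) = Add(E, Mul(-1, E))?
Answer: Rational(3124219, 83) ≈ 37641.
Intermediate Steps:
Function('s')(E) = 0 (Function('s')(E) = Mul(Rational(-1, 9), Add(E, Mul(-1, E))) = Mul(Rational(-1, 9), 0) = 0)
u = Rational(-511679, 83) (u = Mul(67, Add(-92, Pow(-83, -1))) = Mul(67, Add(-92, Rational(-1, 83))) = Mul(67, Rational(-7637, 83)) = Rational(-511679, 83) ≈ -6164.8)
Function('n')(c) = Rational(-511679, 83)
Add(Mul(294, 149), Function('n')(Function('s')(Mul(Add(1, -3), -3)))) = Add(Mul(294, 149), Rational(-511679, 83)) = Add(43806, Rational(-511679, 83)) = Rational(3124219, 83)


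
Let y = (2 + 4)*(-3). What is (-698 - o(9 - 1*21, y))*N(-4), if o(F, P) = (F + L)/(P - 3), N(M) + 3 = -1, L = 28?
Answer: 58568/21 ≈ 2789.0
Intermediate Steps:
N(M) = -4 (N(M) = -3 - 1 = -4)
y = -18 (y = 6*(-3) = -18)
o(F, P) = (28 + F)/(-3 + P) (o(F, P) = (F + 28)/(P - 3) = (28 + F)/(-3 + P))
(-698 - o(9 - 1*21, y))*N(-4) = (-698 - (28 + (9 - 1*21))/(-3 - 18))*(-4) = (-698 - (28 + (9 - 21))/(-21))*(-4) = (-698 - (-1)*(28 - 12)/21)*(-4) = (-698 - (-1)*16/21)*(-4) = (-698 - 1*(-16/21))*(-4) = (-698 + 16/21)*(-4) = -14642/21*(-4) = 58568/21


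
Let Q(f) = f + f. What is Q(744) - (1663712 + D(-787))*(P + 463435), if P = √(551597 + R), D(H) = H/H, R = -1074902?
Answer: -771022832667 - 4991139*I*√58145 ≈ -7.7102e+11 - 1.2035e+9*I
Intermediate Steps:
Q(f) = 2*f
D(H) = 1
P = 3*I*√58145 (P = √(551597 - 1074902) = √(-523305) = 3*I*√58145 ≈ 723.4*I)
Q(744) - (1663712 + D(-787))*(P + 463435) = 2*744 - (1663712 + 1)*(3*I*√58145 + 463435) = 1488 - 1663713*(463435 + 3*I*√58145) = 1488 - (771022834155 + 4991139*I*√58145) = 1488 + (-771022834155 - 4991139*I*√58145) = -771022832667 - 4991139*I*√58145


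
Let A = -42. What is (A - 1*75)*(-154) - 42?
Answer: 17976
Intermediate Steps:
(A - 1*75)*(-154) - 42 = (-42 - 1*75)*(-154) - 42 = (-42 - 75)*(-154) - 42 = -117*(-154) - 42 = 18018 - 42 = 17976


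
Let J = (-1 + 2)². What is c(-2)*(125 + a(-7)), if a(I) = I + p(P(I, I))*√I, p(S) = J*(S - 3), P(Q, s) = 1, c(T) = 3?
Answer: 354 - 6*I*√7 ≈ 354.0 - 15.875*I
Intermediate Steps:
J = 1 (J = 1² = 1)
p(S) = -3 + S (p(S) = 1*(S - 3) = 1*(-3 + S) = -3 + S)
a(I) = I - 2*√I (a(I) = I + (-3 + 1)*√I = I - 2*√I)
c(-2)*(125 + a(-7)) = 3*(125 + (-7 - 2*I*√7)) = 3*(118 - 2*I*√7) = 354 - 6*I*√7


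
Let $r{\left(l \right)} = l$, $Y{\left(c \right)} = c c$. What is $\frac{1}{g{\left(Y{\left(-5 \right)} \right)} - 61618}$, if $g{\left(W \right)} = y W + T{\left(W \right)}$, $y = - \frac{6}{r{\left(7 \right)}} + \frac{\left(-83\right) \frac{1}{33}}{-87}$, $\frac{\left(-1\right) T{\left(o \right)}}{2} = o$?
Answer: $- \frac{20097}{1239757921} \approx -1.621 \cdot 10^{-5}$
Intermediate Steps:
$Y{\left(c \right)} = c^{2}$
$T{\left(o \right)} = - 2 o$
$y = - \frac{16645}{20097}$ ($y = - \frac{6}{7} + \frac{\left(-83\right) \frac{1}{33}}{-87} = \left(-6\right) \frac{1}{7} + \left(-83\right) \frac{1}{33} \left(- \frac{1}{87}\right) = - \frac{6}{7} - - \frac{83}{2871} = - \frac{6}{7} + \frac{83}{2871} = - \frac{16645}{20097} \approx -0.82823$)
$g{\left(W \right)} = - \frac{56839 W}{20097}$ ($g{\left(W \right)} = - \frac{16645 W}{20097} - 2 W = - \frac{56839 W}{20097}$)
$\frac{1}{g{\left(Y{\left(-5 \right)} \right)} - 61618} = \frac{1}{- \frac{56839 \left(-5\right)^{2}}{20097} - 61618} = \frac{1}{\left(- \frac{56839}{20097}\right) 25 - 61618} = \frac{1}{- \frac{1420975}{20097} - 61618} = \frac{1}{- \frac{1239757921}{20097}} = - \frac{20097}{1239757921}$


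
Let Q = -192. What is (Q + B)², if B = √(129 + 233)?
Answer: (192 - √362)² ≈ 29920.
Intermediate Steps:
B = √362 ≈ 19.026
(Q + B)² = (-192 + √362)²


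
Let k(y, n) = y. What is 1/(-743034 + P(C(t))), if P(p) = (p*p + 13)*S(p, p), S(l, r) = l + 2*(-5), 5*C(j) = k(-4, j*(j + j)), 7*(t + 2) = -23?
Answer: -125/92897664 ≈ -1.3456e-6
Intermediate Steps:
t = -37/7 (t = -2 + (⅐)*(-23) = -2 - 23/7 = -37/7 ≈ -5.2857)
C(j) = -⅘ (C(j) = (⅕)*(-4) = -⅘)
S(l, r) = -10 + l (S(l, r) = l - 10 = -10 + l)
P(p) = (-10 + p)*(13 + p²) (P(p) = (p*p + 13)*(-10 + p) = (p² + 13)*(-10 + p) = (13 + p²)*(-10 + p) = (-10 + p)*(13 + p²))
1/(-743034 + P(C(t))) = 1/(-743034 + (-10 - ⅘)*(13 + (-⅘)²)) = 1/(-743034 - 54*(13 + 16/25)/5) = 1/(-743034 - 54/5*341/25) = 1/(-743034 - 18414/125) = 1/(-92897664/125) = -125/92897664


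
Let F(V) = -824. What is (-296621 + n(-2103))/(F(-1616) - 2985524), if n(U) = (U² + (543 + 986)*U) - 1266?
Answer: -909235/2986348 ≈ -0.30446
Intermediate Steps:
n(U) = -1266 + U² + 1529*U (n(U) = (U² + 1529*U) - 1266 = -1266 + U² + 1529*U)
(-296621 + n(-2103))/(F(-1616) - 2985524) = (-296621 + (-1266 + (-2103)² + 1529*(-2103)))/(-824 - 2985524) = (-296621 + (-1266 + 4422609 - 3215487))/(-2986348) = (-296621 + 1205856)*(-1/2986348) = 909235*(-1/2986348) = -909235/2986348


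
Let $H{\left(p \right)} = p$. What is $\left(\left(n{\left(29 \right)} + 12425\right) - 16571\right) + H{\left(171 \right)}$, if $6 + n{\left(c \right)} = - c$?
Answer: $-4010$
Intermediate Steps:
$n{\left(c \right)} = -6 - c$
$\left(\left(n{\left(29 \right)} + 12425\right) - 16571\right) + H{\left(171 \right)} = \left(\left(\left(-6 - 29\right) + 12425\right) - 16571\right) + 171 = \left(\left(-35 + 12425\right) - 16571\right) + 171 = \left(12390 - 16571\right) + 171 = -4181 + 171 = -4010$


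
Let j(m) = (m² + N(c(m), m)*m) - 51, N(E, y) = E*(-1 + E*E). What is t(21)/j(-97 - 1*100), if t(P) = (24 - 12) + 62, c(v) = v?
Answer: 37/753069215 ≈ 4.9132e-8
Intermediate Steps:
t(P) = 74 (t(P) = 12 + 62 = 74)
N(E, y) = E*(-1 + E²)
j(m) = -51 + m² + m*(m³ - m) (j(m) = (m² + (m³ - m)*m) - 51 = (m² + m*(m³ - m)) - 51 = -51 + m² + m*(m³ - m))
t(21)/j(-97 - 1*100) = 74/(-51 + (-97 - 1*100)⁴) = 74/(-51 + (-97 - 100)⁴) = 74/(-51 + (-197)⁴) = 74/(-51 + 1506138481) = 74/1506138430 = 74*(1/1506138430) = 37/753069215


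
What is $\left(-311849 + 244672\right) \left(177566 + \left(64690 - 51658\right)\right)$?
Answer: $-12803801846$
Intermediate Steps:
$\left(-311849 + 244672\right) \left(177566 + \left(64690 - 51658\right)\right) = - 67177 \left(177566 + \left(64690 - 51658\right)\right) = - 67177 \left(177566 + 13032\right) = \left(-67177\right) 190598 = -12803801846$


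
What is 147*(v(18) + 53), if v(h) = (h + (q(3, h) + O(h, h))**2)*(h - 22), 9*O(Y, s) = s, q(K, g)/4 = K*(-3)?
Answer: -682521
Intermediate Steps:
q(K, g) = -12*K (q(K, g) = 4*(K*(-3)) = 4*(-3*K) = -12*K)
O(Y, s) = s/9
v(h) = (-22 + h)*(h + (-36 + h/9)**2) (v(h) = (h + (-12*3 + h/9)**2)*(h - 22) = (h + (-36 + h/9)**2)*(-22 + h) = (-22 + h)*(h + (-36 + h/9)**2))
147*(v(18) + 53) = 147*((-28512 + 1450*18 - 589/81*18**2 + (1/81)*18**3) + 53) = 147*((-28512 + 26100 - 589/81*324 + (1/81)*5832) + 53) = 147*((-28512 + 26100 - 2356 + 72) + 53) = 147*(-4696 + 53) = 147*(-4643) = -682521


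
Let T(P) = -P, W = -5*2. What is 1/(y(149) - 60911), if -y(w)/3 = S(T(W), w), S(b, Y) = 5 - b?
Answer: -1/60896 ≈ -1.6421e-5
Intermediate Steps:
W = -10
y(w) = 15 (y(w) = -3*(5 - (-1)*(-10)) = -3*(5 - 1*10) = -3*(5 - 10) = -3*(-5) = 15)
1/(y(149) - 60911) = 1/(15 - 60911) = 1/(-60896) = -1/60896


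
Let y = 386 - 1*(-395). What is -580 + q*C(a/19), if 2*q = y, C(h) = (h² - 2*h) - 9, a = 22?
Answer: -3231141/722 ≈ -4475.3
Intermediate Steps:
y = 781 (y = 386 + 395 = 781)
C(h) = -9 + h² - 2*h
q = 781/2 (q = (½)*781 = 781/2 ≈ 390.50)
-580 + q*C(a/19) = -580 + 781*(-9 + (22/19)² - 44/19)/2 = -580 + 781*(-9 + (22*(1/19))² - 44/19)/2 = -580 + 781*(-9 + (22/19)² - 2*22/19)/2 = -580 + 781*(-9 + 484/361 - 44/19)/2 = -580 + (781/2)*(-3601/361) = -580 - 2812381/722 = -3231141/722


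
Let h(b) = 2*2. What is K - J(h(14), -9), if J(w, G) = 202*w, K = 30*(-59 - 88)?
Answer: -5218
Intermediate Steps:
h(b) = 4
K = -4410 (K = 30*(-147) = -4410)
K - J(h(14), -9) = -4410 - 202*4 = -4410 - 1*808 = -4410 - 808 = -5218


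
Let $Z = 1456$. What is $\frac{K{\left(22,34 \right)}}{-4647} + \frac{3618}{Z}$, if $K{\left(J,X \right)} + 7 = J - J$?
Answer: $\frac{8411519}{3383016} \approx 2.4864$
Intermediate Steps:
$K{\left(J,X \right)} = -7$ ($K{\left(J,X \right)} = -7 + \left(J - J\right) = -7 + 0 = -7$)
$\frac{K{\left(22,34 \right)}}{-4647} + \frac{3618}{Z} = - \frac{7}{-4647} + \frac{3618}{1456} = \left(-7\right) \left(- \frac{1}{4647}\right) + 3618 \cdot \frac{1}{1456} = \frac{7}{4647} + \frac{1809}{728} = \frac{8411519}{3383016}$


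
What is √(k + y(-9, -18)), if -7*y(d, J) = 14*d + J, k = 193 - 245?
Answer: 2*I*√385/7 ≈ 5.6061*I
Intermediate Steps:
k = -52
y(d, J) = -2*d - J/7 (y(d, J) = -(14*d + J)/7 = -(J + 14*d)/7 = -2*d - J/7)
√(k + y(-9, -18)) = √(-52 + (-2*(-9) - ⅐*(-18))) = √(-52 + (18 + 18/7)) = √(-52 + 144/7) = √(-220/7) = 2*I*√385/7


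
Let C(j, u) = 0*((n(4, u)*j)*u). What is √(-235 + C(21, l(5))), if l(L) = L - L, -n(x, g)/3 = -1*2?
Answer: I*√235 ≈ 15.33*I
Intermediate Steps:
n(x, g) = 6 (n(x, g) = -(-3)*2 = -3*(-2) = 6)
l(L) = 0
C(j, u) = 0 (C(j, u) = 0*((6*j)*u) = 0*(6*j*u) = 0)
√(-235 + C(21, l(5))) = √(-235 + 0) = √(-235) = I*√235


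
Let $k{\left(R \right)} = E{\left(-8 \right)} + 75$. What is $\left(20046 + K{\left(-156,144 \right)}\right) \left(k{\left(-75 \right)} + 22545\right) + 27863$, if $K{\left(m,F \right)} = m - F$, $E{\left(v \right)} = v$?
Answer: $446524415$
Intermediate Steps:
$k{\left(R \right)} = 67$ ($k{\left(R \right)} = -8 + 75 = 67$)
$\left(20046 + K{\left(-156,144 \right)}\right) \left(k{\left(-75 \right)} + 22545\right) + 27863 = \left(20046 - 300\right) \left(67 + 22545\right) + 27863 = \left(20046 - 300\right) 22612 + 27863 = 19746 \cdot 22612 + 27863 = 446496552 + 27863 = 446524415$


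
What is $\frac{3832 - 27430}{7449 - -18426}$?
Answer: $- \frac{114}{125} \approx -0.912$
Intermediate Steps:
$\frac{3832 - 27430}{7449 - -18426} = - \frac{23598}{7449 + 18426} = - \frac{23598}{25875} = \left(-23598\right) \frac{1}{25875} = - \frac{114}{125}$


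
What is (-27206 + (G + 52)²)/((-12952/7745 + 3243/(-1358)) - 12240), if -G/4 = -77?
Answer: -1076950397740/128779476251 ≈ -8.3627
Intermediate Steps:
G = 308 (G = -4*(-77) = 308)
(-27206 + (G + 52)²)/((-12952/7745 + 3243/(-1358)) - 12240) = (-27206 + (308 + 52)²)/((-12952/7745 + 3243/(-1358)) - 12240) = (-27206 + 360²)/((-12952*1/7745 + 3243*(-1/1358)) - 12240) = (-27206 + 129600)/((-12952/7745 - 3243/1358) - 12240) = 102394/(-42705851/10517710 - 12240) = 102394/(-128779476251/10517710) = 102394*(-10517710/128779476251) = -1076950397740/128779476251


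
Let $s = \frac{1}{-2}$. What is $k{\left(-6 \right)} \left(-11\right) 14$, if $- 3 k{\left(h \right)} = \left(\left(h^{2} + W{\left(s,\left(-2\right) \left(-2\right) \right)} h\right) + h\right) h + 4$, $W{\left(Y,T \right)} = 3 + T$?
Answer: $\frac{11704}{3} \approx 3901.3$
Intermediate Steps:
$s = - \frac{1}{2} \approx -0.5$
$k{\left(h \right)} = - \frac{4}{3} - \frac{h \left(h^{2} + 8 h\right)}{3}$ ($k{\left(h \right)} = - \frac{\left(\left(h^{2} + \left(3 - -4\right) h\right) + h\right) h + 4}{3} = - \frac{\left(\left(h^{2} + \left(3 + 4\right) h\right) + h\right) h + 4}{3} = - \frac{\left(\left(h^{2} + 7 h\right) + h\right) h + 4}{3} = - \frac{\left(h^{2} + 8 h\right) h + 4}{3} = - \frac{h \left(h^{2} + 8 h\right) + 4}{3} = - \frac{4 + h \left(h^{2} + 8 h\right)}{3} = - \frac{4}{3} - \frac{h \left(h^{2} + 8 h\right)}{3}$)
$k{\left(-6 \right)} \left(-11\right) 14 = \left(- \frac{4}{3} - \frac{8 \left(-6\right)^{2}}{3} - \frac{\left(-6\right)^{3}}{3}\right) \left(-11\right) 14 = \left(- \frac{4}{3} - 96 - -72\right) \left(-11\right) 14 = \left(- \frac{4}{3} - 96 + 72\right) \left(-11\right) 14 = \left(- \frac{76}{3}\right) \left(-11\right) 14 = \frac{836}{3} \cdot 14 = \frac{11704}{3}$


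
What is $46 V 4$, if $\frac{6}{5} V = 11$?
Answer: $\frac{5060}{3} \approx 1686.7$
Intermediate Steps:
$V = \frac{55}{6}$ ($V = \frac{5}{6} \cdot 11 = \frac{55}{6} \approx 9.1667$)
$46 V 4 = 46 \cdot \frac{55}{6} \cdot 4 = \frac{1265}{3} \cdot 4 = \frac{5060}{3}$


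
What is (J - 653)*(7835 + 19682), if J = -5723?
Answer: -175448392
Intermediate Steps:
(J - 653)*(7835 + 19682) = (-5723 - 653)*(7835 + 19682) = -6376*27517 = -175448392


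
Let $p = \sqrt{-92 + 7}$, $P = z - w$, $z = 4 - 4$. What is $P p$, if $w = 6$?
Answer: $- 6 i \sqrt{85} \approx - 55.317 i$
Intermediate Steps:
$z = 0$
$P = -6$ ($P = 0 - 6 = -6$)
$p = i \sqrt{85}$ ($p = \sqrt{-85} = i \sqrt{85} \approx 9.2195 i$)
$P p = - 6 i \sqrt{85}$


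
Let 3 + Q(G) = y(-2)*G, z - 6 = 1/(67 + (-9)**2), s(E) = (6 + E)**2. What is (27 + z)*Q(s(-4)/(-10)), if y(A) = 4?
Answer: -22471/148 ≈ -151.83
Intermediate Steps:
z = 889/148 (z = 6 + 1/(67 + (-9)**2) = 6 + 1/(67 + 81) = 6 + 1/148 = 889/148 ≈ 6.0068)
Q(G) = -3 + 4*G
(27 + z)*Q(s(-4)/(-10)) = (27 + 889/148)*(-3 + 4*((6 - 4)**2/(-10))) = 4885*(-3 + 4*(2**2*(-1/10)))/148 = 4885*(-3 + 4*(4*(-1/10)))/148 = 4885*(-3 + 4*(-2/5))/148 = 4885*(-3 - 8/5)/148 = (4885/148)*(-23/5) = -22471/148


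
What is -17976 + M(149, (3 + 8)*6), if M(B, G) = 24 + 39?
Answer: -17913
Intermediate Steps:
M(B, G) = 63
-17976 + M(149, (3 + 8)*6) = -17976 + 63 = -17913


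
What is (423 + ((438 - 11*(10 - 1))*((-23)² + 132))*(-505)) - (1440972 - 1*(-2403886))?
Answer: -117004330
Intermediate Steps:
(423 + ((438 - 11*(10 - 1))*((-23)² + 132))*(-505)) - (1440972 - 1*(-2403886)) = (423 + ((438 - 11*9)*(529 + 132))*(-505)) - (1440972 + 2403886) = (423 + ((438 - 99)*661)*(-505)) - 1*3844858 = (423 + (339*661)*(-505)) - 3844858 = (423 + 224079*(-505)) - 3844858 = (423 - 113159895) - 3844858 = -113159472 - 3844858 = -117004330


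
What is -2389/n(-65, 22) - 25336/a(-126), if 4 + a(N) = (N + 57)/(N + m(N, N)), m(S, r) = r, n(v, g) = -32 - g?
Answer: 115671853/16902 ≈ 6843.7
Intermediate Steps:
a(N) = -4 + (57 + N)/(2*N) (a(N) = -4 + (N + 57)/(N + N) = -4 + (57 + N)/((2*N)) = -4 + (57 + N)*(1/(2*N)) = -4 + (57 + N)/(2*N))
-2389/n(-65, 22) - 25336/a(-126) = -2389/(-32 - 1*22) - 25336*(-252/(57 - 7*(-126))) = -2389/(-32 - 22) - 25336*(-252/(57 + 882)) = -2389/(-54) - 25336/((1/2)*(-1/126)*939) = -2389*(-1/54) - 25336/(-313/84) = 2389/54 - 25336*(-84/313) = 2389/54 + 2128224/313 = 115671853/16902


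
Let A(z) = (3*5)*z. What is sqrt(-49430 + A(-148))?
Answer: 5*I*sqrt(2066) ≈ 227.27*I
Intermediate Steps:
A(z) = 15*z
sqrt(-49430 + A(-148)) = sqrt(-49430 + 15*(-148)) = sqrt(-49430 - 2220) = sqrt(-51650) = 5*I*sqrt(2066)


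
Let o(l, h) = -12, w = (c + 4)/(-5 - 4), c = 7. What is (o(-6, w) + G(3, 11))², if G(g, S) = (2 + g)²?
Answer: 169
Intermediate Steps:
w = -11/9 (w = (7 + 4)/(-5 - 4) = 11/(-9) = 11*(-⅑) = -11/9 ≈ -1.2222)
(o(-6, w) + G(3, 11))² = (-12 + (2 + 3)²)² = (-12 + 5²)² = (-12 + 25)² = 13² = 169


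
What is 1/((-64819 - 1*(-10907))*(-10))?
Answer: 1/539120 ≈ 1.8549e-6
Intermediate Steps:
1/((-64819 - 1*(-10907))*(-10)) = 1/((-64819 + 10907)*(-10)) = 1/(-53912*(-10)) = 1/539120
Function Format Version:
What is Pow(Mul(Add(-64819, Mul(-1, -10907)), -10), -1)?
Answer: Rational(1, 539120) ≈ 1.8549e-6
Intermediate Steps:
Pow(Mul(Add(-64819, Mul(-1, -10907)), -10), -1) = Pow(Mul(Add(-64819, 10907), -10), -1) = Pow(Mul(-53912, -10), -1) = Pow(539120, -1) = Rational(1, 539120)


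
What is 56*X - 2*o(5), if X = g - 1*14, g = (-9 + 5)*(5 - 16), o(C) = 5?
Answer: 1670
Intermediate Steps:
g = 44 (g = -4*(-11) = 44)
X = 30 (X = 44 - 1*14 = 44 - 14 = 30)
56*X - 2*o(5) = 56*30 - 2*5 = 1680 - 10 = 1670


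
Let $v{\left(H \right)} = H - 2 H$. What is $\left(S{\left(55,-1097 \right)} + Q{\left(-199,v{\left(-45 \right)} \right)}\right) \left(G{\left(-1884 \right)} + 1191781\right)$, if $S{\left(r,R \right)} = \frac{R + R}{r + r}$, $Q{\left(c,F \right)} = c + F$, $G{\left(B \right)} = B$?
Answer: $- \frac{11383744599}{55} \approx -2.0698 \cdot 10^{8}$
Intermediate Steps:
$v{\left(H \right)} = - H$
$Q{\left(c,F \right)} = F + c$
$S{\left(r,R \right)} = \frac{R}{r}$ ($S{\left(r,R \right)} = \frac{2 R}{2 r} = 2 R \frac{1}{2 r} = \frac{R}{r}$)
$\left(S{\left(55,-1097 \right)} + Q{\left(-199,v{\left(-45 \right)} \right)}\right) \left(G{\left(-1884 \right)} + 1191781\right) = \left(- \frac{1097}{55} - 154\right) \left(-1884 + 1191781\right) = \left(\left(-1097\right) \frac{1}{55} + \left(45 - 199\right)\right) 1189897 = \left(- \frac{1097}{55} - 154\right) 1189897 = \left(- \frac{9567}{55}\right) 1189897 = - \frac{11383744599}{55}$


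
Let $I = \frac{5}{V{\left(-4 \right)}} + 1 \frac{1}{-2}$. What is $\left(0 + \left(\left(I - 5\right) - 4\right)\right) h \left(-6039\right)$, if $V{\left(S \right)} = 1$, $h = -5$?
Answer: $- \frac{271755}{2} \approx -1.3588 \cdot 10^{5}$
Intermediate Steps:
$I = \frac{9}{2}$ ($I = \frac{5}{1} + 1 \frac{1}{-2} = 5 \cdot 1 + 1 \left(- \frac{1}{2}\right) = 5 - \frac{1}{2} = \frac{9}{2} \approx 4.5$)
$\left(0 + \left(\left(I - 5\right) - 4\right)\right) h \left(-6039\right) = \left(0 + \left(\left(\frac{9}{2} - 5\right) - 4\right)\right) \left(-5\right) \left(-6039\right) = \left(0 - \frac{9}{2}\right) \left(-5\right) \left(-6039\right) = \left(- \frac{9}{2}\right) \left(-5\right) \left(-6039\right) = \frac{45}{2} \left(-6039\right) = - \frac{271755}{2}$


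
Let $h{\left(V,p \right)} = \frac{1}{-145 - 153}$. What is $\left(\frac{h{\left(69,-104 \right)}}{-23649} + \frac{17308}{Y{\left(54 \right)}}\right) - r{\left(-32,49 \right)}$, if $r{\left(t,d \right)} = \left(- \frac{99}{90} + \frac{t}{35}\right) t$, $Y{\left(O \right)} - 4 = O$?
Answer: $\frac{1673518364347}{7153113030} \approx 233.96$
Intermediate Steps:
$Y{\left(O \right)} = 4 + O$
$h{\left(V,p \right)} = - \frac{1}{298}$ ($h{\left(V,p \right)} = \frac{1}{-298} = - \frac{1}{298}$)
$r{\left(t,d \right)} = t \left(- \frac{11}{10} + \frac{t}{35}\right)$ ($r{\left(t,d \right)} = \left(\left(-99\right) \frac{1}{90} + t \frac{1}{35}\right) t = \left(- \frac{11}{10} + \frac{t}{35}\right) t = t \left(- \frac{11}{10} + \frac{t}{35}\right)$)
$\left(\frac{h{\left(69,-104 \right)}}{-23649} + \frac{17308}{Y{\left(54 \right)}}\right) - r{\left(-32,49 \right)} = \left(- \frac{1}{298 \left(-23649\right)} + \frac{17308}{4 + 54}\right) - \frac{1}{70} \left(-32\right) \left(-77 + 2 \left(-32\right)\right) = \left(\left(- \frac{1}{298}\right) \left(- \frac{1}{23649}\right) + \frac{17308}{58}\right) - \frac{1}{70} \left(-32\right) \left(-77 - 64\right) = \left(\frac{1}{7047402} + 17308 \cdot \frac{1}{58}\right) - \frac{1}{70} \left(-32\right) \left(-141\right) = \left(\frac{1}{7047402} + \frac{8654}{29}\right) - \frac{2256}{35} = \frac{60988216937}{204374658} - \frac{2256}{35} = \frac{1673518364347}{7153113030}$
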